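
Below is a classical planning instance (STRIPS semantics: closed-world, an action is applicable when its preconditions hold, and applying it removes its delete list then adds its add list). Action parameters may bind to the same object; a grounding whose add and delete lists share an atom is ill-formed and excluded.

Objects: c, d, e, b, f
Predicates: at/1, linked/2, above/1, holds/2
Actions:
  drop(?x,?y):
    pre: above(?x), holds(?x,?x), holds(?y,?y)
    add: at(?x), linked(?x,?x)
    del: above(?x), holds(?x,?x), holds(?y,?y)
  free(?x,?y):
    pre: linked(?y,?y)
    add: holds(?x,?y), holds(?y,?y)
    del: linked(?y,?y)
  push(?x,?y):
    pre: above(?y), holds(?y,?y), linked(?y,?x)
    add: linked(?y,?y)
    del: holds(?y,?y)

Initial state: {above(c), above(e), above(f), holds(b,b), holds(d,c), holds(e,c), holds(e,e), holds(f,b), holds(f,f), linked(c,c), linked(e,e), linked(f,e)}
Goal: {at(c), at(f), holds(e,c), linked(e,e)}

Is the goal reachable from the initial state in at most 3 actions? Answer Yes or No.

Yes

1. drop(f,e)  →  {above(c), above(e), at(f), holds(b,b), holds(d,c), holds(e,c), holds(f,b), linked(c,c), linked(e,e), linked(f,e), linked(f,f)}
2. free(c,c)  →  {above(c), above(e), at(f), holds(b,b), holds(c,c), holds(d,c), holds(e,c), holds(f,b), linked(e,e), linked(f,e), linked(f,f)}
3. drop(c,c)  →  {above(e), at(c), at(f), holds(b,b), holds(d,c), holds(e,c), holds(f,b), linked(c,c), linked(e,e), linked(f,e), linked(f,f)}
optimal plan length = 3; 3 ≤ 3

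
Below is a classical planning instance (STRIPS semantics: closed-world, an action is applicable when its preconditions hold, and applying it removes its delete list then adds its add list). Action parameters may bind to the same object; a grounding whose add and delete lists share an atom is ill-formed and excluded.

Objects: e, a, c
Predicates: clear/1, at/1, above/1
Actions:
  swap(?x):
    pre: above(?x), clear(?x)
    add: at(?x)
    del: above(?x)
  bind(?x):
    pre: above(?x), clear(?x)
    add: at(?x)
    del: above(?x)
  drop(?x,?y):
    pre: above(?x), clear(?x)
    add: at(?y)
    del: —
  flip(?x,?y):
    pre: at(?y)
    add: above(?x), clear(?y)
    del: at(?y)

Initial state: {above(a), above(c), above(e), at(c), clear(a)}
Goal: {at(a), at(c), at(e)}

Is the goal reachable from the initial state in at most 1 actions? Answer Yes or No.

No

1. drop(a,e)  →  {above(a), above(c), above(e), at(c), at(e), clear(a)}
2. swap(a)  →  {above(c), above(e), at(a), at(c), at(e), clear(a)}
optimal plan length = 2; 2 > 1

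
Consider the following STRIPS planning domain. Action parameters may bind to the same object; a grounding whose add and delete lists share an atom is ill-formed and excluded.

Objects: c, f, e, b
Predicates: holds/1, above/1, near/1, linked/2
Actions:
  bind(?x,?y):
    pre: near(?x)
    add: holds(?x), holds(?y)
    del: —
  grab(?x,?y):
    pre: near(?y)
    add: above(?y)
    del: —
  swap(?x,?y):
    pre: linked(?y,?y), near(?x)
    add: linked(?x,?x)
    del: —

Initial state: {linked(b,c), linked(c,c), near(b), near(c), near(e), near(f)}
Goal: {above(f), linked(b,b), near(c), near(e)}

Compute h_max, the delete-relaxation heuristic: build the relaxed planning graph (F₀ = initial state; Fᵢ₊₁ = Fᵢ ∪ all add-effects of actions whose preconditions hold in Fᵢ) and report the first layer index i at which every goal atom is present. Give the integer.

1

F0 = init (6 atoms)
F1 = F0 ∪ {above(b), above(c), above(e), above(f), holds(b), holds(c), holds(e), holds(f), linked(b,b), linked(e,e), linked(f,f)}  (17 atoms)
goal ⊆ F1  ⇒  h_max = 1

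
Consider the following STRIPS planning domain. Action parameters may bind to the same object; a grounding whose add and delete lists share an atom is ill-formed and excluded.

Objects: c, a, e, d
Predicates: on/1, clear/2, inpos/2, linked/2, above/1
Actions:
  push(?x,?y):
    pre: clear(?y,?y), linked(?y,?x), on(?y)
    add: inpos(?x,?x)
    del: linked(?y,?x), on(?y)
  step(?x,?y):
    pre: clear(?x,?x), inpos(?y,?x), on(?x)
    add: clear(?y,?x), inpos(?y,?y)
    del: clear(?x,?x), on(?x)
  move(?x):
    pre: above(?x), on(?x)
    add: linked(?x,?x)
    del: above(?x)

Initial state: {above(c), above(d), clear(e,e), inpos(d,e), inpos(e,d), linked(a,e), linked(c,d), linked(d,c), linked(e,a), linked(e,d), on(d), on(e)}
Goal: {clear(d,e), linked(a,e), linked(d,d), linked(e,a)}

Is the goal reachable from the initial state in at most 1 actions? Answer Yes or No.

No

1. step(e,d)  →  {above(c), above(d), clear(d,e), inpos(d,d), inpos(d,e), inpos(e,d), linked(a,e), linked(c,d), linked(d,c), linked(e,a), linked(e,d), on(d)}
2. move(d)  →  {above(c), clear(d,e), inpos(d,d), inpos(d,e), inpos(e,d), linked(a,e), linked(c,d), linked(d,c), linked(d,d), linked(e,a), linked(e,d), on(d)}
optimal plan length = 2; 2 > 1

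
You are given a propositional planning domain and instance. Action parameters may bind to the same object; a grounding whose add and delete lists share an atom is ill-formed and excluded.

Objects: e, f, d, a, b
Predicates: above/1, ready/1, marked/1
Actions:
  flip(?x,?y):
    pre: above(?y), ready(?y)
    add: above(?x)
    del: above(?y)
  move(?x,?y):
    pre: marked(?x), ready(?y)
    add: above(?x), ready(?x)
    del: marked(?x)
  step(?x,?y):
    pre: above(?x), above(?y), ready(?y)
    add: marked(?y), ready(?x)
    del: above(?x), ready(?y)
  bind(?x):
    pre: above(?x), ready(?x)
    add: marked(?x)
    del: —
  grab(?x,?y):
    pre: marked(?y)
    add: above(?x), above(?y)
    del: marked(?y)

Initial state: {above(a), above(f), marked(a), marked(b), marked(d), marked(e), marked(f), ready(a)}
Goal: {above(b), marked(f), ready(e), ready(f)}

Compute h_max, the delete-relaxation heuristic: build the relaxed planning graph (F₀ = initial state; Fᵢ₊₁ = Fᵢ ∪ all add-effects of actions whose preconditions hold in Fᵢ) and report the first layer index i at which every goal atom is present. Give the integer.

1

F0 = init (8 atoms)
F1 = F0 ∪ {above(b), above(d), above(e), ready(b), ready(d), ready(e), ready(f)}  (15 atoms)
goal ⊆ F1  ⇒  h_max = 1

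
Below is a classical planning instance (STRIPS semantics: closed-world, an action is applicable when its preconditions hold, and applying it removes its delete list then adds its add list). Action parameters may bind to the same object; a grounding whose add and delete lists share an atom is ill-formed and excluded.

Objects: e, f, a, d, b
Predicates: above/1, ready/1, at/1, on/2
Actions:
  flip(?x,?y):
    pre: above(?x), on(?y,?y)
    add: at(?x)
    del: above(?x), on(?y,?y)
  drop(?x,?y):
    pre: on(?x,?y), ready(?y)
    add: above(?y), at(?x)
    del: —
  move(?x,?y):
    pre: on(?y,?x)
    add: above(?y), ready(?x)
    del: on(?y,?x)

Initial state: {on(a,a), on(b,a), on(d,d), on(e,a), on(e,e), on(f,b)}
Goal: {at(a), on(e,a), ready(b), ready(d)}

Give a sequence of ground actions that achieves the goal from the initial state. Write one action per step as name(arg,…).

1. move(a,a)  →  {above(a), on(b,a), on(d,d), on(e,a), on(e,e), on(f,b), ready(a)}
2. flip(a,e)  →  {at(a), on(b,a), on(d,d), on(e,a), on(f,b), ready(a)}
3. move(d,d)  →  {above(d), at(a), on(b,a), on(e,a), on(f,b), ready(a), ready(d)}
4. move(b,f)  →  {above(d), above(f), at(a), on(b,a), on(e,a), ready(a), ready(b), ready(d)}

move(a,a); flip(a,e); move(d,d); move(b,f)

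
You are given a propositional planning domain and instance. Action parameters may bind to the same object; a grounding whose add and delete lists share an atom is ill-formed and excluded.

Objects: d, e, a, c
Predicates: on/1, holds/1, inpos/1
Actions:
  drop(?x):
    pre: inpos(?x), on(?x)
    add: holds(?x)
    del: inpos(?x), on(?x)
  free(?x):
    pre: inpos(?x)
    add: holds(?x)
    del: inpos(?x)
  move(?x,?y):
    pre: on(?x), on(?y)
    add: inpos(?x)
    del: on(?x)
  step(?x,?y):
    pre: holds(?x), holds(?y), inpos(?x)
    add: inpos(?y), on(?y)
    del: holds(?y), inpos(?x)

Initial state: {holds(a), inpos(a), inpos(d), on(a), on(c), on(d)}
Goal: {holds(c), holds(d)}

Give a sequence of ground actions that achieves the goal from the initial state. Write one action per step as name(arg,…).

1. drop(d)  →  {holds(a), holds(d), inpos(a), on(a), on(c)}
2. move(c,a)  →  {holds(a), holds(d), inpos(a), inpos(c), on(a)}
3. free(c)  →  {holds(a), holds(c), holds(d), inpos(a), on(a)}

drop(d); move(c,a); free(c)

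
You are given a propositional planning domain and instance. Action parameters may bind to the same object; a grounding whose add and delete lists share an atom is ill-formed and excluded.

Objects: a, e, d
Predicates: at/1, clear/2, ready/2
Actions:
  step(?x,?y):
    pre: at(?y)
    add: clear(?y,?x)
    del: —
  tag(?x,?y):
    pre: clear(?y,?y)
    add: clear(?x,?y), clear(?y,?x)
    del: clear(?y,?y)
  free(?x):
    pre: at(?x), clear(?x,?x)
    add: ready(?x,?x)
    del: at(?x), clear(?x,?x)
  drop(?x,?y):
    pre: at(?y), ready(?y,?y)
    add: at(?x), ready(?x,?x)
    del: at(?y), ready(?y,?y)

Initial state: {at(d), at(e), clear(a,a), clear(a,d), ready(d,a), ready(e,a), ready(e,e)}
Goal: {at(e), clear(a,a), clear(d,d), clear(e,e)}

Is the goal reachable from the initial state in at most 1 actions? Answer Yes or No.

No

1. step(e,e)  →  {at(d), at(e), clear(a,a), clear(a,d), clear(e,e), ready(d,a), ready(e,a), ready(e,e)}
2. step(d,d)  →  {at(d), at(e), clear(a,a), clear(a,d), clear(d,d), clear(e,e), ready(d,a), ready(e,a), ready(e,e)}
optimal plan length = 2; 2 > 1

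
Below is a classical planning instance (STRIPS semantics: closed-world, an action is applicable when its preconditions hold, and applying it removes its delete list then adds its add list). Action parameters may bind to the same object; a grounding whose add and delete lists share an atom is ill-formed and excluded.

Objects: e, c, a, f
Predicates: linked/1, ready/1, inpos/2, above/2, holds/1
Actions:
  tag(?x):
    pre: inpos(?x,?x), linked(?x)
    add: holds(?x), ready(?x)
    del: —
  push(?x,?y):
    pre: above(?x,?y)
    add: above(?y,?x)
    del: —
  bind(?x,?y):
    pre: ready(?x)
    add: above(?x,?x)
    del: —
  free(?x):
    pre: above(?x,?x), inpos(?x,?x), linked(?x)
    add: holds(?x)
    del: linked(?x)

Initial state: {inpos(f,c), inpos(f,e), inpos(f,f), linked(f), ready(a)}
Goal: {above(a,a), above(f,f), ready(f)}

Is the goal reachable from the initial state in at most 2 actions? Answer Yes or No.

1. tag(f)  →  {holds(f), inpos(f,c), inpos(f,e), inpos(f,f), linked(f), ready(a), ready(f)}
2. bind(a,e)  →  {above(a,a), holds(f), inpos(f,c), inpos(f,e), inpos(f,f), linked(f), ready(a), ready(f)}
3. bind(f,e)  →  {above(a,a), above(f,f), holds(f), inpos(f,c), inpos(f,e), inpos(f,f), linked(f), ready(a), ready(f)}
optimal plan length = 3; 3 > 2

No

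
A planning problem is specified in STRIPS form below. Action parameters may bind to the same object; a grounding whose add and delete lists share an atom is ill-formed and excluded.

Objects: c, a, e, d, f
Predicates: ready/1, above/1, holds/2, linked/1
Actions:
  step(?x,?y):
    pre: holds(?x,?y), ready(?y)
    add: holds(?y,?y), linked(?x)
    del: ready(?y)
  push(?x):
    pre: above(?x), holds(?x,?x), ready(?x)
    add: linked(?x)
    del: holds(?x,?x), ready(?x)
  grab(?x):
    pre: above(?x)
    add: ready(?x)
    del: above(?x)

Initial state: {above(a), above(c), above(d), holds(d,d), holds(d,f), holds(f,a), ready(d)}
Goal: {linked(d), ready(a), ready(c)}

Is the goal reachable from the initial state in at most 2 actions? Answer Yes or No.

No

1. step(d,d)  →  {above(a), above(c), above(d), holds(d,d), holds(d,f), holds(f,a), linked(d)}
2. grab(c)  →  {above(a), above(d), holds(d,d), holds(d,f), holds(f,a), linked(d), ready(c)}
3. grab(a)  →  {above(d), holds(d,d), holds(d,f), holds(f,a), linked(d), ready(a), ready(c)}
optimal plan length = 3; 3 > 2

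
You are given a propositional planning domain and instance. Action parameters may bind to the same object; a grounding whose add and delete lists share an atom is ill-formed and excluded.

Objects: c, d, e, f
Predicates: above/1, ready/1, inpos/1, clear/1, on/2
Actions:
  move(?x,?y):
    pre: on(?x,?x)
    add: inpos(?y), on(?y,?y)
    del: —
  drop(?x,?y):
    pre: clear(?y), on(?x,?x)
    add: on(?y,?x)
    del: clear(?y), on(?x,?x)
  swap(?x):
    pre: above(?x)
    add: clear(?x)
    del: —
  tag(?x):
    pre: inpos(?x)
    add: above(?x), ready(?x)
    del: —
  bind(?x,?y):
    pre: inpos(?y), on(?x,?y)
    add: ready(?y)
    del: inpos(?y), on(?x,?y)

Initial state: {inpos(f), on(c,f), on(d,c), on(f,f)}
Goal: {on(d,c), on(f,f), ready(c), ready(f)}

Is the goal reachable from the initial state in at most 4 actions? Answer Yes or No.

1. move(f,c)  →  {inpos(c), inpos(f), on(c,c), on(c,f), on(d,c), on(f,f)}
2. tag(c)  →  {above(c), inpos(c), inpos(f), on(c,c), on(c,f), on(d,c), on(f,f), ready(c)}
3. tag(f)  →  {above(c), above(f), inpos(c), inpos(f), on(c,c), on(c,f), on(d,c), on(f,f), ready(c), ready(f)}
optimal plan length = 3; 3 ≤ 4

Yes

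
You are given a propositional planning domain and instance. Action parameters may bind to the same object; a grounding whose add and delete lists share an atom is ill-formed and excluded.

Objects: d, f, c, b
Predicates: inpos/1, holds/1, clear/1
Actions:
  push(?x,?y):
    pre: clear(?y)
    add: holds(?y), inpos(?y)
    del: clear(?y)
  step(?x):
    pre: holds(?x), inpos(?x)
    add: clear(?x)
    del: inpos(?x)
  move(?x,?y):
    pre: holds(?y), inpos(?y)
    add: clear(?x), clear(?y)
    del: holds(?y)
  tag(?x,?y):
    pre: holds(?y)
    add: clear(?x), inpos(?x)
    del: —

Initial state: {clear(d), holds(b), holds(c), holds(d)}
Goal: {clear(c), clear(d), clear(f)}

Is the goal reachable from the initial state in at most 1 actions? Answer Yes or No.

1. tag(f,d)  →  {clear(d), clear(f), holds(b), holds(c), holds(d), inpos(f)}
2. tag(c,d)  →  {clear(c), clear(d), clear(f), holds(b), holds(c), holds(d), inpos(c), inpos(f)}
optimal plan length = 2; 2 > 1

No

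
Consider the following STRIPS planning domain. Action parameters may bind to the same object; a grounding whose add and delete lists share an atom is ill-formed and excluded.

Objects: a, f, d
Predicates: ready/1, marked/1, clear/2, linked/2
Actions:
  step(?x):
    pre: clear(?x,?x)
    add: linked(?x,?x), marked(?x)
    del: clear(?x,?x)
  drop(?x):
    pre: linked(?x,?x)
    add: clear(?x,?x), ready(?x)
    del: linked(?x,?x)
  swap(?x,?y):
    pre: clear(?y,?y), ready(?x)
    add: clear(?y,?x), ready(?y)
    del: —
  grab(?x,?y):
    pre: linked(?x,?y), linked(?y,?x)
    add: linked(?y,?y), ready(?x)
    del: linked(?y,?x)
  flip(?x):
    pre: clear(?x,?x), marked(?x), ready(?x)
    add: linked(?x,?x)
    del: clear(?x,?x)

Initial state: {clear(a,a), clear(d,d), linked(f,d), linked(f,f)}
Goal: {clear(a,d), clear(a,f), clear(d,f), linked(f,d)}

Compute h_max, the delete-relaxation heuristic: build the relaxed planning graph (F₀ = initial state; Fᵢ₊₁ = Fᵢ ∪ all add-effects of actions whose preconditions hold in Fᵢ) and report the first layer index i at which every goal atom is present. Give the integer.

F0 = init (4 atoms)
F1 = F0 ∪ {clear(f,f), linked(a,a), linked(d,d), marked(a), marked(d), ready(f)}  (10 atoms)
F2 = F1 ∪ {clear(a,f), clear(d,f), marked(f), ready(a), ready(d)}  (15 atoms)
F3 = F2 ∪ {clear(a,d), clear(d,a), clear(f,a), clear(f,d)}  (19 atoms)
goal ⊆ F3  ⇒  h_max = 3

3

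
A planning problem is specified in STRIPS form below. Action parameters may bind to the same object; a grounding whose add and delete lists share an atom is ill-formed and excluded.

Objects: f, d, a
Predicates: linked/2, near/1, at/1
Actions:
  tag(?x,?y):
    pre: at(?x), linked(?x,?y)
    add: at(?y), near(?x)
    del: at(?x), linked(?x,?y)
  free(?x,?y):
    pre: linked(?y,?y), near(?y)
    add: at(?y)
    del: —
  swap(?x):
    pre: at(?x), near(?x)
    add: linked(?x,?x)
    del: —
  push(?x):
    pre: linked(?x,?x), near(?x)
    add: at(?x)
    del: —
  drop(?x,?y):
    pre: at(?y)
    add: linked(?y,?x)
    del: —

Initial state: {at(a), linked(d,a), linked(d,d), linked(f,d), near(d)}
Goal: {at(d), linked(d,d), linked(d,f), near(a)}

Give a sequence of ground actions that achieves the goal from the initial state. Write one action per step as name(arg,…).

1. drop(d,a)  →  {at(a), linked(a,d), linked(d,a), linked(d,d), linked(f,d), near(d)}
2. tag(a,d)  →  {at(d), linked(d,a), linked(d,d), linked(f,d), near(a), near(d)}
3. drop(f,d)  →  {at(d), linked(d,a), linked(d,d), linked(d,f), linked(f,d), near(a), near(d)}

drop(d,a); tag(a,d); drop(f,d)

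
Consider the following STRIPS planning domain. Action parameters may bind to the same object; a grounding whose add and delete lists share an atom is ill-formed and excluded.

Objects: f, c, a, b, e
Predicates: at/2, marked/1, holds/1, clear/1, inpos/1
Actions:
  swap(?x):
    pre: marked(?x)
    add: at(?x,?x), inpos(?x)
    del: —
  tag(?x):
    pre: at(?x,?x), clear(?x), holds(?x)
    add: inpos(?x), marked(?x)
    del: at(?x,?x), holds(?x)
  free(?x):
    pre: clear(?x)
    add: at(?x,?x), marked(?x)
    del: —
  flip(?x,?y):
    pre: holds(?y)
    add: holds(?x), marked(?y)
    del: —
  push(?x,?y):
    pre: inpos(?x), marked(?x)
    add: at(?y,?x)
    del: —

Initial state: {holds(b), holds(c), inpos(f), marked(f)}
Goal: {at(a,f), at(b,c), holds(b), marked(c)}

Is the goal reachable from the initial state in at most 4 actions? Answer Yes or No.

Yes

1. flip(f,c)  →  {holds(b), holds(c), holds(f), inpos(f), marked(c), marked(f)}
2. swap(c)  →  {at(c,c), holds(b), holds(c), holds(f), inpos(c), inpos(f), marked(c), marked(f)}
3. push(f,a)  →  {at(a,f), at(c,c), holds(b), holds(c), holds(f), inpos(c), inpos(f), marked(c), marked(f)}
4. push(c,b)  →  {at(a,f), at(b,c), at(c,c), holds(b), holds(c), holds(f), inpos(c), inpos(f), marked(c), marked(f)}
optimal plan length = 4; 4 ≤ 4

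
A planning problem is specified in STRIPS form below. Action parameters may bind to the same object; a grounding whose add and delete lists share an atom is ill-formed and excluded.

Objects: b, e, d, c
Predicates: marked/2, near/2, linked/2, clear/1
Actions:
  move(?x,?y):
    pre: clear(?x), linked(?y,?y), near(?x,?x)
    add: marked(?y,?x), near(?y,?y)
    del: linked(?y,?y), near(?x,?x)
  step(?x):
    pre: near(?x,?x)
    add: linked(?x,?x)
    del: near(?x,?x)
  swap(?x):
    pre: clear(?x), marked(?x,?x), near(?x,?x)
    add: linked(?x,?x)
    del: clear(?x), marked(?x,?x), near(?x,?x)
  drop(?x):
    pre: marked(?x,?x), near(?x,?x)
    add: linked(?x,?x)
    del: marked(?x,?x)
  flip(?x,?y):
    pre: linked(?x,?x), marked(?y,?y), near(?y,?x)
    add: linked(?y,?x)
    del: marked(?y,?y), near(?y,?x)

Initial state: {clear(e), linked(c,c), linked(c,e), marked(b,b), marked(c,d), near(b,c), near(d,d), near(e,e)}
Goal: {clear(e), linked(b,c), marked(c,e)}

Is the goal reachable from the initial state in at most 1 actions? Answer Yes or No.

1. flip(c,b)  →  {clear(e), linked(b,c), linked(c,c), linked(c,e), marked(c,d), near(d,d), near(e,e)}
2. move(e,c)  →  {clear(e), linked(b,c), linked(c,e), marked(c,d), marked(c,e), near(c,c), near(d,d)}
optimal plan length = 2; 2 > 1

No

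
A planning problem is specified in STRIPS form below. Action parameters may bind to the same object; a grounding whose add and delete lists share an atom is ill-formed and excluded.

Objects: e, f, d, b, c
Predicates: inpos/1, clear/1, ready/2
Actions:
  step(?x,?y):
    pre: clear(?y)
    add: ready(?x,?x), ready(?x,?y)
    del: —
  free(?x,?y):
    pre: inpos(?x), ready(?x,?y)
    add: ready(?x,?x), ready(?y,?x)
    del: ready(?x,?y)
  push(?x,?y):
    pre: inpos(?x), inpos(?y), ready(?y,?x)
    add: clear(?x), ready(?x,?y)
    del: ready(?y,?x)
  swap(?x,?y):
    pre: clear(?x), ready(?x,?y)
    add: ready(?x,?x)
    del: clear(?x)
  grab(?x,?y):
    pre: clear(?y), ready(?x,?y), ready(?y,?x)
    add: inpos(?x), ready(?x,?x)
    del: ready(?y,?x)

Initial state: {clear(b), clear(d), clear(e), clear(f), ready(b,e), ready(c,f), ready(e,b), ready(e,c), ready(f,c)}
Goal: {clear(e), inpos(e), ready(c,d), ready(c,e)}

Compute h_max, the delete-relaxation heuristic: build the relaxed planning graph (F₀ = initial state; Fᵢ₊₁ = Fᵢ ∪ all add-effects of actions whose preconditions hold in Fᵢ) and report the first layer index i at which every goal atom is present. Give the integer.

F0 = init (9 atoms)
F1 = F0 ∪ {inpos(b), inpos(c), inpos(e), ready(b,b), ready(b,d), ready(b,f), ready(c,b), ready(c,c), ready(c,d), ready(c,e), ready(d,b), ready(d,d), ready(d,e), ready(d,f), ready(e,d), ready(e,e), ready(e,f), ready(f,b), ready(f,d), ready(f,e), ready(f,f)}  (30 atoms)
goal ⊆ F1  ⇒  h_max = 1

1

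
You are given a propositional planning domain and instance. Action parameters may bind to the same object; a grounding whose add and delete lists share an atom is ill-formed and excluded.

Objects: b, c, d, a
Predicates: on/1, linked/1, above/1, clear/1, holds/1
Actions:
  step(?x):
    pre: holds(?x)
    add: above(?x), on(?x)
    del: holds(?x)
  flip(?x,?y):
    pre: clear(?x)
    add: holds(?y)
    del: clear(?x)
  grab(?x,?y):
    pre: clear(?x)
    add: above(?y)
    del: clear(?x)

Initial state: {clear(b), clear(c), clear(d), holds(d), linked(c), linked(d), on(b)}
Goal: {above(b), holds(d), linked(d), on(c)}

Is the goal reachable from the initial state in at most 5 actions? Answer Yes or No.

1. flip(b,c)  →  {clear(c), clear(d), holds(c), holds(d), linked(c), linked(d), on(b)}
2. step(c)  →  {above(c), clear(c), clear(d), holds(d), linked(c), linked(d), on(b), on(c)}
3. grab(c,b)  →  {above(b), above(c), clear(d), holds(d), linked(c), linked(d), on(b), on(c)}
optimal plan length = 3; 3 ≤ 5

Yes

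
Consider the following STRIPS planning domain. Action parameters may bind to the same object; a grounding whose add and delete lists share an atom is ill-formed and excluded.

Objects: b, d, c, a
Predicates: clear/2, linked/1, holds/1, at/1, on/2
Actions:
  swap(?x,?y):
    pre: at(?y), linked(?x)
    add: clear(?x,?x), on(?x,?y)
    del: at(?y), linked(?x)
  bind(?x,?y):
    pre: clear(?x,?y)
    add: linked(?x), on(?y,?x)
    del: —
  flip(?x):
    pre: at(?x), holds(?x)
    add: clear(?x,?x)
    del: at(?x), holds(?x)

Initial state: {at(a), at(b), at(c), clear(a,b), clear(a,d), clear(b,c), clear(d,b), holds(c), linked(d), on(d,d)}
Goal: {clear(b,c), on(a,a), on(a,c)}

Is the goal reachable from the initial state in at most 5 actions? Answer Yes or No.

Yes

1. bind(a,b)  →  {at(a), at(b), at(c), clear(a,b), clear(a,d), clear(b,c), clear(d,b), holds(c), linked(a), linked(d), on(b,a), on(d,d)}
2. swap(a,c)  →  {at(a), at(b), clear(a,a), clear(a,b), clear(a,d), clear(b,c), clear(d,b), holds(c), linked(d), on(a,c), on(b,a), on(d,d)}
3. bind(a,a)  →  {at(a), at(b), clear(a,a), clear(a,b), clear(a,d), clear(b,c), clear(d,b), holds(c), linked(a), linked(d), on(a,a), on(a,c), on(b,a), on(d,d)}
optimal plan length = 3; 3 ≤ 5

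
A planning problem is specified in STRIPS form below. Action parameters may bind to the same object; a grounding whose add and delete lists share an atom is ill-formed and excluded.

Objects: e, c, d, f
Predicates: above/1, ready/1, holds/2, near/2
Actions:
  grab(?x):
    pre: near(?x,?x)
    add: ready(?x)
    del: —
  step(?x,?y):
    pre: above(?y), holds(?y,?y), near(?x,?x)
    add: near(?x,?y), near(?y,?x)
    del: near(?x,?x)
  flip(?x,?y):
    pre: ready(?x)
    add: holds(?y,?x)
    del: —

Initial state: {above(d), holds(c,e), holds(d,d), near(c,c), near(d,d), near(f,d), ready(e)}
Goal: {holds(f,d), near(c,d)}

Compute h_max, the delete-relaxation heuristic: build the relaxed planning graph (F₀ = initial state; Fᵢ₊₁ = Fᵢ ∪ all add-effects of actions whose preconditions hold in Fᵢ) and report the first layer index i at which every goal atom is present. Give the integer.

F0 = init (7 atoms)
F1 = F0 ∪ {holds(d,e), holds(e,e), holds(f,e), near(c,d), near(d,c), ready(c), ready(d)}  (14 atoms)
F2 = F1 ∪ {holds(c,c), holds(c,d), holds(d,c), holds(e,c), holds(e,d), holds(f,c), holds(f,d)}  (21 atoms)
goal ⊆ F2  ⇒  h_max = 2

2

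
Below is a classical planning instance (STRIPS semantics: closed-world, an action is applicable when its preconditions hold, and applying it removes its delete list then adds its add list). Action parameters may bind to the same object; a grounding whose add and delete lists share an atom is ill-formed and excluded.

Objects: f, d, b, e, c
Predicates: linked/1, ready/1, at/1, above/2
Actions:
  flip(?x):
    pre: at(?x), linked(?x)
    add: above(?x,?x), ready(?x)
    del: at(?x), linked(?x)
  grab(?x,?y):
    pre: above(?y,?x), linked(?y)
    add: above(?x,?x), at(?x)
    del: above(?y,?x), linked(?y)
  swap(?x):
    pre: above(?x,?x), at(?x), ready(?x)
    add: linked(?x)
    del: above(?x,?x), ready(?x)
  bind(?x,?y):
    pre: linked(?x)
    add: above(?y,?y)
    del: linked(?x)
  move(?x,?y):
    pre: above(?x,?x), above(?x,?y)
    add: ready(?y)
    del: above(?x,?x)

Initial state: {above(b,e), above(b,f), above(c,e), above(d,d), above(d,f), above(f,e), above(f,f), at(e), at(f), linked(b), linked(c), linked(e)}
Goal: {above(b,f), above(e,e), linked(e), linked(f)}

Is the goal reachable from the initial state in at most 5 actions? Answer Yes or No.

Yes

1. grab(e,b)  →  {above(b,f), above(c,e), above(d,d), above(d,f), above(e,e), above(f,e), above(f,f), at(e), at(f), linked(c), linked(e)}
2. move(d,f)  →  {above(b,f), above(c,e), above(d,f), above(e,e), above(f,e), above(f,f), at(e), at(f), linked(c), linked(e), ready(f)}
3. swap(f)  →  {above(b,f), above(c,e), above(d,f), above(e,e), above(f,e), at(e), at(f), linked(c), linked(e), linked(f)}
optimal plan length = 3; 3 ≤ 5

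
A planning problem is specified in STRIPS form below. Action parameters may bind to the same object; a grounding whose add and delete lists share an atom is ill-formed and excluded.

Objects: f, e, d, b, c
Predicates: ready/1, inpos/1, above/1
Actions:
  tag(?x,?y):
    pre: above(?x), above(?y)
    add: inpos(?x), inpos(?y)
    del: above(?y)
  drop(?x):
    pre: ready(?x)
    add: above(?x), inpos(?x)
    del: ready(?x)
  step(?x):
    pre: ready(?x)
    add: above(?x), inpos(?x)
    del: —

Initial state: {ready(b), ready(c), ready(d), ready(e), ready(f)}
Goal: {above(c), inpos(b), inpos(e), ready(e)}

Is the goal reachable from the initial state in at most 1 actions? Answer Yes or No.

1. drop(b)  →  {above(b), inpos(b), ready(c), ready(d), ready(e), ready(f)}
2. drop(c)  →  {above(b), above(c), inpos(b), inpos(c), ready(d), ready(e), ready(f)}
3. step(e)  →  {above(b), above(c), above(e), inpos(b), inpos(c), inpos(e), ready(d), ready(e), ready(f)}
optimal plan length = 3; 3 > 1

No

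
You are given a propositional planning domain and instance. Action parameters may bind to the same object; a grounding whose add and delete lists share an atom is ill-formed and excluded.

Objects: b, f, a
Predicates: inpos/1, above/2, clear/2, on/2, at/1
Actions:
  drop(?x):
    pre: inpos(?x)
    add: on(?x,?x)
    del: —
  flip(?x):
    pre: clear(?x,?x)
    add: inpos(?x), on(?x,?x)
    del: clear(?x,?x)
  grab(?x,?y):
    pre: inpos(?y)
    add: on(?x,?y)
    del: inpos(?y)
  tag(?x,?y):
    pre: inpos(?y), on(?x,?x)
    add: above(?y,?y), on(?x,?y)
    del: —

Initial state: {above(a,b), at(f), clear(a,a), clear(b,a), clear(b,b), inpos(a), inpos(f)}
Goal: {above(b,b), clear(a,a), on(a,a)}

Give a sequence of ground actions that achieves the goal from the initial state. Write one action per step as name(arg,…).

1. drop(a)  →  {above(a,b), at(f), clear(a,a), clear(b,a), clear(b,b), inpos(a), inpos(f), on(a,a)}
2. flip(b)  →  {above(a,b), at(f), clear(a,a), clear(b,a), inpos(a), inpos(b), inpos(f), on(a,a), on(b,b)}
3. tag(b,b)  →  {above(a,b), above(b,b), at(f), clear(a,a), clear(b,a), inpos(a), inpos(b), inpos(f), on(a,a), on(b,b)}

drop(a); flip(b); tag(b,b)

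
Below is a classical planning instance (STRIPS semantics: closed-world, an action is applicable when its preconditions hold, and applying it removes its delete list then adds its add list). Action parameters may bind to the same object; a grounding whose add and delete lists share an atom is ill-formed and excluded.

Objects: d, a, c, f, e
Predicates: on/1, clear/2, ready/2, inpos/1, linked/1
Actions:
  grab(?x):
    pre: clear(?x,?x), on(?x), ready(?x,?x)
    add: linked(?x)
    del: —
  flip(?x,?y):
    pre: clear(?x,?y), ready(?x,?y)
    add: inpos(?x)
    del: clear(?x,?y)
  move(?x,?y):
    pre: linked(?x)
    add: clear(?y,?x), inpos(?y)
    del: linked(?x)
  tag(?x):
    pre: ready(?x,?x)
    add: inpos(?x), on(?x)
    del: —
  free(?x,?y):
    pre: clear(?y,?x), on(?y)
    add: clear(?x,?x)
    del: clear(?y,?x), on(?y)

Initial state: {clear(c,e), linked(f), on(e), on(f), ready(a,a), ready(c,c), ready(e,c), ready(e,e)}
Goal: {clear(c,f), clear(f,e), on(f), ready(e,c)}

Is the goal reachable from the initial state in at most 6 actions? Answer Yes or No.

1. move(f,c)  →  {clear(c,e), clear(c,f), inpos(c), on(e), on(f), ready(a,a), ready(c,c), ready(e,c), ready(e,e)}
2. tag(c)  →  {clear(c,e), clear(c,f), inpos(c), on(c), on(e), on(f), ready(a,a), ready(c,c), ready(e,c), ready(e,e)}
3. free(e,c)  →  {clear(c,f), clear(e,e), inpos(c), on(e), on(f), ready(a,a), ready(c,c), ready(e,c), ready(e,e)}
4. grab(e)  →  {clear(c,f), clear(e,e), inpos(c), linked(e), on(e), on(f), ready(a,a), ready(c,c), ready(e,c), ready(e,e)}
5. move(e,f)  →  {clear(c,f), clear(e,e), clear(f,e), inpos(c), inpos(f), on(e), on(f), ready(a,a), ready(c,c), ready(e,c), ready(e,e)}
optimal plan length = 5; 5 ≤ 6

Yes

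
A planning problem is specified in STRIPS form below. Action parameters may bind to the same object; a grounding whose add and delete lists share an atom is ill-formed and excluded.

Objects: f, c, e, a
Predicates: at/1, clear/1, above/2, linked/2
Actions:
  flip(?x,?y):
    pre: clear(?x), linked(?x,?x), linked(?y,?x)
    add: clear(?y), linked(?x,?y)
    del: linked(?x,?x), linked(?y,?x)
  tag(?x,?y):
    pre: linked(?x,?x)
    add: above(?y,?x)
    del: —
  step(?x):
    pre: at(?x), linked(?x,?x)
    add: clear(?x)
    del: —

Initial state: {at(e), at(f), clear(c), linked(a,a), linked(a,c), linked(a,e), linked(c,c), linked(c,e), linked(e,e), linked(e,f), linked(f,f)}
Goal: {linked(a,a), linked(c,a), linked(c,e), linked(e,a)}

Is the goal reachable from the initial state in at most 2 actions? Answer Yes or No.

No

1. flip(c,a)  →  {at(e), at(f), clear(a), clear(c), linked(a,a), linked(a,e), linked(c,a), linked(c,e), linked(e,e), linked(e,f), linked(f,f)}
2. step(e)  →  {at(e), at(f), clear(a), clear(c), clear(e), linked(a,a), linked(a,e), linked(c,a), linked(c,e), linked(e,e), linked(e,f), linked(f,f)}
3. flip(e,a)  →  {at(e), at(f), clear(a), clear(c), clear(e), linked(a,a), linked(c,a), linked(c,e), linked(e,a), linked(e,f), linked(f,f)}
optimal plan length = 3; 3 > 2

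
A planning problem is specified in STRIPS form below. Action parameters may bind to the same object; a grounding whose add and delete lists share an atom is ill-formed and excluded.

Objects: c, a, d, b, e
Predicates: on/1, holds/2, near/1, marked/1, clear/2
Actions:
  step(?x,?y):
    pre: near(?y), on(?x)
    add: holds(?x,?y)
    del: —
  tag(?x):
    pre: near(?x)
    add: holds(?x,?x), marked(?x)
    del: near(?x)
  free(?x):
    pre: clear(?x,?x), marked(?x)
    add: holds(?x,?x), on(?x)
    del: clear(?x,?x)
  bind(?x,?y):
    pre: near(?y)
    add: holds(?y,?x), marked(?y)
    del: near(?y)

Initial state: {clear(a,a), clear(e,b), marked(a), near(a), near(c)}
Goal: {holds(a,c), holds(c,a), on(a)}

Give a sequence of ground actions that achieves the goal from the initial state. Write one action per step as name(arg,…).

free(a); step(a,c); bind(a,c)

1. free(a)  →  {clear(e,b), holds(a,a), marked(a), near(a), near(c), on(a)}
2. step(a,c)  →  {clear(e,b), holds(a,a), holds(a,c), marked(a), near(a), near(c), on(a)}
3. bind(a,c)  →  {clear(e,b), holds(a,a), holds(a,c), holds(c,a), marked(a), marked(c), near(a), on(a)}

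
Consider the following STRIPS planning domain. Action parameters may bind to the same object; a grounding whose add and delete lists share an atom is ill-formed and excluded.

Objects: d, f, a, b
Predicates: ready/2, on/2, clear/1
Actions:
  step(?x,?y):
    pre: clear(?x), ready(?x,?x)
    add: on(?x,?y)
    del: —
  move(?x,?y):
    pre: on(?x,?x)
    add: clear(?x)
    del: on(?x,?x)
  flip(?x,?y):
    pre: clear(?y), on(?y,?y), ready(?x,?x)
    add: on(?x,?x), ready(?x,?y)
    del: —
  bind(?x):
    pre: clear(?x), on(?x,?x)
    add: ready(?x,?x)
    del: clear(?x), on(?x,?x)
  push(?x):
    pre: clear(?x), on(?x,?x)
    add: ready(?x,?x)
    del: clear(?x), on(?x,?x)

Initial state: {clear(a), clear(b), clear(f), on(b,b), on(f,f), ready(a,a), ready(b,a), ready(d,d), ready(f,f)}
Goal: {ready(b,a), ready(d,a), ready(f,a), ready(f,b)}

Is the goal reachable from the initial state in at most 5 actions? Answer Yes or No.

Yes

1. step(a,a)  →  {clear(a), clear(b), clear(f), on(a,a), on(b,b), on(f,f), ready(a,a), ready(b,a), ready(d,d), ready(f,f)}
2. flip(d,a)  →  {clear(a), clear(b), clear(f), on(a,a), on(b,b), on(d,d), on(f,f), ready(a,a), ready(b,a), ready(d,a), ready(d,d), ready(f,f)}
3. flip(f,a)  →  {clear(a), clear(b), clear(f), on(a,a), on(b,b), on(d,d), on(f,f), ready(a,a), ready(b,a), ready(d,a), ready(d,d), ready(f,a), ready(f,f)}
4. flip(f,b)  →  {clear(a), clear(b), clear(f), on(a,a), on(b,b), on(d,d), on(f,f), ready(a,a), ready(b,a), ready(d,a), ready(d,d), ready(f,a), ready(f,b), ready(f,f)}
optimal plan length = 4; 4 ≤ 5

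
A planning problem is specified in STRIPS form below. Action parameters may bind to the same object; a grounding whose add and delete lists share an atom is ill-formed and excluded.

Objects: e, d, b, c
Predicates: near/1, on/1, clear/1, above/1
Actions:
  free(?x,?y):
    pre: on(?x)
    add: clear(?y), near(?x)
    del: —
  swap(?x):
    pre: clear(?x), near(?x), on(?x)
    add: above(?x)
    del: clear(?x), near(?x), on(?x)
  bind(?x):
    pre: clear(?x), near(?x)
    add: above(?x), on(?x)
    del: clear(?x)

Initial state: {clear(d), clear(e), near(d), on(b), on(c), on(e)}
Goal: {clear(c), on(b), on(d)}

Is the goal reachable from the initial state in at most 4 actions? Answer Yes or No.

1. free(e,c)  →  {clear(c), clear(d), clear(e), near(d), near(e), on(b), on(c), on(e)}
2. bind(d)  →  {above(d), clear(c), clear(e), near(d), near(e), on(b), on(c), on(d), on(e)}
optimal plan length = 2; 2 ≤ 4

Yes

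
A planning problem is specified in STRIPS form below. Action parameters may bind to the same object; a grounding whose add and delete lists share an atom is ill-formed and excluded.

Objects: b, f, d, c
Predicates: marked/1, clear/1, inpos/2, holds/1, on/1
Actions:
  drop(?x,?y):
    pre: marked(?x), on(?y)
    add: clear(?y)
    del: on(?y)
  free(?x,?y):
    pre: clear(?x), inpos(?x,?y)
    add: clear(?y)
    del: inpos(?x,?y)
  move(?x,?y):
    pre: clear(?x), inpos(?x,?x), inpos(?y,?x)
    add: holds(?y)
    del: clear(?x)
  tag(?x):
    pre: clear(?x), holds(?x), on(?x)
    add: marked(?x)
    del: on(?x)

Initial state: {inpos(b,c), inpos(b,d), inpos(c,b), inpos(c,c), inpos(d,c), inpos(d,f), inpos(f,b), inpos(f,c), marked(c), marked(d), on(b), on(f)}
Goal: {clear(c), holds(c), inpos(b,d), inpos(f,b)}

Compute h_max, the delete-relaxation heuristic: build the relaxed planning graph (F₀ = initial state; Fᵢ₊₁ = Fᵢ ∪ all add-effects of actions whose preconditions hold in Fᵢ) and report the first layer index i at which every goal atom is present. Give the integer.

F0 = init (12 atoms)
F1 = F0 ∪ {clear(b), clear(f)}  (14 atoms)
F2 = F1 ∪ {clear(c), clear(d)}  (16 atoms)
F3 = F2 ∪ {holds(b), holds(c), holds(d), holds(f)}  (20 atoms)
goal ⊆ F3  ⇒  h_max = 3

3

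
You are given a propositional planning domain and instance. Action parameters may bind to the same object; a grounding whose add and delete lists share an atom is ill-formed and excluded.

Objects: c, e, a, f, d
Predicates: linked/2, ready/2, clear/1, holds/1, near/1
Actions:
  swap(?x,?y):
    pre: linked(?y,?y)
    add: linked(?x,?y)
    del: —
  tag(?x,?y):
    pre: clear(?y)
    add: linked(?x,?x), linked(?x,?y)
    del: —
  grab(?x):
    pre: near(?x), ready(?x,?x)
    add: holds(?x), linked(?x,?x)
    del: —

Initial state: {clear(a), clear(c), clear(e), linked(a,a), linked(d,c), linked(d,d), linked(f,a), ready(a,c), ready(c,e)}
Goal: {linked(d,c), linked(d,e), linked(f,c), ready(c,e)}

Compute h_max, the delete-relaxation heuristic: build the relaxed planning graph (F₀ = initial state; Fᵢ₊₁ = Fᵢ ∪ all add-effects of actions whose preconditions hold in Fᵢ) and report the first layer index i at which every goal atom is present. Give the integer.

1

F0 = init (9 atoms)
F1 = F0 ∪ {linked(a,c), linked(a,d), linked(a,e), linked(c,a), linked(c,c), linked(c,d), linked(c,e), linked(d,a), linked(d,e), linked(e,a), linked(e,c), linked(e,d), linked(e,e), linked(f,c), linked(f,d), linked(f,e), linked(f,f)}  (26 atoms)
goal ⊆ F1  ⇒  h_max = 1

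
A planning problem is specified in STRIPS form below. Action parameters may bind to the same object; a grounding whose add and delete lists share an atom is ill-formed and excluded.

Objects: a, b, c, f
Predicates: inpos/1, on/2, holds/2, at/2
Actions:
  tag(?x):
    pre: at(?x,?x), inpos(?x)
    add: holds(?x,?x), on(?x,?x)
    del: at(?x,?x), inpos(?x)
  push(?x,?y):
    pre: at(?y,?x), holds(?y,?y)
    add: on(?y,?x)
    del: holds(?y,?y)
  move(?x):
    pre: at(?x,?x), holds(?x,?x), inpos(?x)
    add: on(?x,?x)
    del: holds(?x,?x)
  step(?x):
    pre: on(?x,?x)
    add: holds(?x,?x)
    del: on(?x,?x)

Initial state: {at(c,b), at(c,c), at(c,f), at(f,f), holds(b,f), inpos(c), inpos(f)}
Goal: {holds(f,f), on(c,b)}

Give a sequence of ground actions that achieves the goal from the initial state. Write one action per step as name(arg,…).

tag(c); tag(f); push(b,c)

1. tag(c)  →  {at(c,b), at(c,f), at(f,f), holds(b,f), holds(c,c), inpos(f), on(c,c)}
2. tag(f)  →  {at(c,b), at(c,f), holds(b,f), holds(c,c), holds(f,f), on(c,c), on(f,f)}
3. push(b,c)  →  {at(c,b), at(c,f), holds(b,f), holds(f,f), on(c,b), on(c,c), on(f,f)}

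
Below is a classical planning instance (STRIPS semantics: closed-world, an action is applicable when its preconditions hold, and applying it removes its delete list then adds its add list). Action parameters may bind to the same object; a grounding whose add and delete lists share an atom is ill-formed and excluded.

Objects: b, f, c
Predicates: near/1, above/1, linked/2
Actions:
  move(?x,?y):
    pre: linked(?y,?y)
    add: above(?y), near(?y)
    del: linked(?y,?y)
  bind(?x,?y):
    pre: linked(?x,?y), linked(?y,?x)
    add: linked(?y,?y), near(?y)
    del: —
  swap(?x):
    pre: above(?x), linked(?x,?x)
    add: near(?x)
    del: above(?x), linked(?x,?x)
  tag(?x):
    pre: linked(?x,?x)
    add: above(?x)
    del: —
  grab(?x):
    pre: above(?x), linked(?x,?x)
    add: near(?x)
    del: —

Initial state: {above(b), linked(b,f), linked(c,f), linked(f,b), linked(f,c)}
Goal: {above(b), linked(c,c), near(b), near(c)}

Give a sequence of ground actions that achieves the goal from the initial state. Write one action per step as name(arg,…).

1. bind(f,b)  →  {above(b), linked(b,b), linked(b,f), linked(c,f), linked(f,b), linked(f,c), near(b)}
2. bind(f,c)  →  {above(b), linked(b,b), linked(b,f), linked(c,c), linked(c,f), linked(f,b), linked(f,c), near(b), near(c)}

bind(f,b); bind(f,c)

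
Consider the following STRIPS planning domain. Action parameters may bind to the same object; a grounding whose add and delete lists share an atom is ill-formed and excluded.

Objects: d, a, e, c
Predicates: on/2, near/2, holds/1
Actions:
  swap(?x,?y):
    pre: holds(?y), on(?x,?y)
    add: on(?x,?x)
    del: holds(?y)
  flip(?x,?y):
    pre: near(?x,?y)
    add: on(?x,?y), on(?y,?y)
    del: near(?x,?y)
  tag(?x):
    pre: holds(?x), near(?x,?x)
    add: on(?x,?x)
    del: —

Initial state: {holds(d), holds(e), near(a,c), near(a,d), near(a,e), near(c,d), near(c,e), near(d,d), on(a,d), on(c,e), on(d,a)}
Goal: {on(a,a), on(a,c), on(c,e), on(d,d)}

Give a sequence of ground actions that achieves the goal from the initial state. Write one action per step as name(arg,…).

swap(a,d); flip(d,d); flip(a,c)

1. swap(a,d)  →  {holds(e), near(a,c), near(a,d), near(a,e), near(c,d), near(c,e), near(d,d), on(a,a), on(a,d), on(c,e), on(d,a)}
2. flip(d,d)  →  {holds(e), near(a,c), near(a,d), near(a,e), near(c,d), near(c,e), on(a,a), on(a,d), on(c,e), on(d,a), on(d,d)}
3. flip(a,c)  →  {holds(e), near(a,d), near(a,e), near(c,d), near(c,e), on(a,a), on(a,c), on(a,d), on(c,c), on(c,e), on(d,a), on(d,d)}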